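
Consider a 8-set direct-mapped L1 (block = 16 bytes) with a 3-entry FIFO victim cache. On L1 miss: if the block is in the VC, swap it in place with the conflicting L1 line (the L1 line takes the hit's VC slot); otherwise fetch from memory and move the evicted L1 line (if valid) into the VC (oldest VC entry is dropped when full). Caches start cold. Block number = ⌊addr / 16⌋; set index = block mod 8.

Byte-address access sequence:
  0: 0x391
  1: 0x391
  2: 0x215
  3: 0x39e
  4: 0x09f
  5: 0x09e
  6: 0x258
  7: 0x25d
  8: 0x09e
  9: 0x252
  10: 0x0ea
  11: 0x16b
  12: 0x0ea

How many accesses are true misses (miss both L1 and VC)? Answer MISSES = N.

MISSES = 6

  [0] addr=0x391 blk=57 s=1: MISS | VC []
  [1] addr=0x391 blk=57 s=1: L1-HIT | VC []
  [2] addr=0x215 blk=33 s=1: MISS | VC [57]
  [3] addr=0x39e blk=57 s=1: VC-HIT | VC [33]
  [4] addr=0x9f blk=9 s=1: MISS | VC [33, 57]
  [5] addr=0x9e blk=9 s=1: L1-HIT | VC [33, 57]
  [6] addr=0x258 blk=37 s=5: MISS | VC [33, 57]
  [7] addr=0x25d blk=37 s=5: L1-HIT | VC [33, 57]
  [8] addr=0x9e blk=9 s=1: L1-HIT | VC [33, 57]
  [9] addr=0x252 blk=37 s=5: L1-HIT | VC [33, 57]
  [10] addr=0xea blk=14 s=6: MISS | VC [33, 57]
  [11] addr=0x16b blk=22 s=6: MISS | VC [33, 57, 14]
  [12] addr=0xea blk=14 s=6: VC-HIT | VC [33, 57, 22]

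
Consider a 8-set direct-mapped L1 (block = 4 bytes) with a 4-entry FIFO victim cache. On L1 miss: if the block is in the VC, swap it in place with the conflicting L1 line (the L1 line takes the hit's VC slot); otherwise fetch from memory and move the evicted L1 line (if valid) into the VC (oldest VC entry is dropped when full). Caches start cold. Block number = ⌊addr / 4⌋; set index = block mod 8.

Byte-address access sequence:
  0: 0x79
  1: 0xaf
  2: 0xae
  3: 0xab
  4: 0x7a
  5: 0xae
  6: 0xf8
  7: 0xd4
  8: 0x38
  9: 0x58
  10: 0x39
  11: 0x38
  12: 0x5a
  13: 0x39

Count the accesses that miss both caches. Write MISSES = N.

MISSES = 7

  [0] addr=0x79 blk=30 s=6: MISS | VC []
  [1] addr=0xaf blk=43 s=3: MISS | VC []
  [2] addr=0xae blk=43 s=3: L1-HIT | VC []
  [3] addr=0xab blk=42 s=2: MISS | VC []
  [4] addr=0x7a blk=30 s=6: L1-HIT | VC []
  [5] addr=0xae blk=43 s=3: L1-HIT | VC []
  [6] addr=0xf8 blk=62 s=6: MISS | VC [30]
  [7] addr=0xd4 blk=53 s=5: MISS | VC [30]
  [8] addr=0x38 blk=14 s=6: MISS | VC [30, 62]
  [9] addr=0x58 blk=22 s=6: MISS | VC [30, 62, 14]
  [10] addr=0x39 blk=14 s=6: VC-HIT | VC [30, 62, 22]
  [11] addr=0x38 blk=14 s=6: L1-HIT | VC [30, 62, 22]
  [12] addr=0x5a blk=22 s=6: VC-HIT | VC [30, 62, 14]
  [13] addr=0x39 blk=14 s=6: VC-HIT | VC [30, 62, 22]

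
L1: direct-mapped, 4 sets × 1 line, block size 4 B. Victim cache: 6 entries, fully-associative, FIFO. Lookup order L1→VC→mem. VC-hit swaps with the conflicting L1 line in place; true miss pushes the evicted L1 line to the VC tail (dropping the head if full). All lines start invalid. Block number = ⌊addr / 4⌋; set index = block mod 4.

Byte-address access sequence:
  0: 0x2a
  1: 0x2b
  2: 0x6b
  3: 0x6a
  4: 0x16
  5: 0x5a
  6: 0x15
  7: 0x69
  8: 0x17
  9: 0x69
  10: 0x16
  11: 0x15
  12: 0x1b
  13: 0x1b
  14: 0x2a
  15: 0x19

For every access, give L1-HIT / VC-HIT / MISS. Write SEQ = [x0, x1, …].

SEQ = [MISS, L1-HIT, MISS, L1-HIT, MISS, MISS, L1-HIT, VC-HIT, L1-HIT, L1-HIT, L1-HIT, L1-HIT, MISS, L1-HIT, VC-HIT, VC-HIT]

  [0] addr=0x2a blk=10 s=2: MISS | VC []
  [1] addr=0x2b blk=10 s=2: L1-HIT | VC []
  [2] addr=0x6b blk=26 s=2: MISS | VC [10]
  [3] addr=0x6a blk=26 s=2: L1-HIT | VC [10]
  [4] addr=0x16 blk=5 s=1: MISS | VC [10]
  [5] addr=0x5a blk=22 s=2: MISS | VC [10, 26]
  [6] addr=0x15 blk=5 s=1: L1-HIT | VC [10, 26]
  [7] addr=0x69 blk=26 s=2: VC-HIT | VC [10, 22]
  [8] addr=0x17 blk=5 s=1: L1-HIT | VC [10, 22]
  [9] addr=0x69 blk=26 s=2: L1-HIT | VC [10, 22]
  [10] addr=0x16 blk=5 s=1: L1-HIT | VC [10, 22]
  [11] addr=0x15 blk=5 s=1: L1-HIT | VC [10, 22]
  [12] addr=0x1b blk=6 s=2: MISS | VC [10, 22, 26]
  [13] addr=0x1b blk=6 s=2: L1-HIT | VC [10, 22, 26]
  [14] addr=0x2a blk=10 s=2: VC-HIT | VC [6, 22, 26]
  [15] addr=0x19 blk=6 s=2: VC-HIT | VC [10, 22, 26]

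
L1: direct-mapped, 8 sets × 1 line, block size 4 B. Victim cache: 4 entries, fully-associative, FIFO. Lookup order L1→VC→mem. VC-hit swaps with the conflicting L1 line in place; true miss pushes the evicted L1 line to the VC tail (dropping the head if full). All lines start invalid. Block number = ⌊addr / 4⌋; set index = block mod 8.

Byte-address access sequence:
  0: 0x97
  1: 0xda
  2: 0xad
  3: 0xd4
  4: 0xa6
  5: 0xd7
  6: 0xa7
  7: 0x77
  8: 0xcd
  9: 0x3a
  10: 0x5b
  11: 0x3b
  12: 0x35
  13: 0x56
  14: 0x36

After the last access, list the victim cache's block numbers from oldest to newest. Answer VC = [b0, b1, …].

#0 0x97→b37/s5 MISS; vc=[]
#1 0xda→b54/s6 MISS; vc=[]
#2 0xad→b43/s3 MISS; vc=[]
#3 0xd4→b53/s5 MISS; vc=[37]
#4 0xa6→b41/s1 MISS; vc=[37]
#5 0xd7→b53/s5 L1-HIT; vc=[37]
#6 0xa7→b41/s1 L1-HIT; vc=[37]
#7 0x77→b29/s5 MISS; vc=[37,53]
#8 0xcd→b51/s3 MISS; vc=[37,53,43]
#9 0x3a→b14/s6 MISS; vc=[37,53,43,54]
#10 0x5b→b22/s6 MISS; vc=[53,43,54,14]
#11 0x3b→b14/s6 VC-HIT; vc=[53,43,54,22]
#12 0x35→b13/s5 MISS; vc=[43,54,22,29]
#13 0x56→b21/s5 MISS; vc=[54,22,29,13]
#14 0x36→b13/s5 VC-HIT; vc=[54,22,29,21]

VC = [54, 22, 29, 21]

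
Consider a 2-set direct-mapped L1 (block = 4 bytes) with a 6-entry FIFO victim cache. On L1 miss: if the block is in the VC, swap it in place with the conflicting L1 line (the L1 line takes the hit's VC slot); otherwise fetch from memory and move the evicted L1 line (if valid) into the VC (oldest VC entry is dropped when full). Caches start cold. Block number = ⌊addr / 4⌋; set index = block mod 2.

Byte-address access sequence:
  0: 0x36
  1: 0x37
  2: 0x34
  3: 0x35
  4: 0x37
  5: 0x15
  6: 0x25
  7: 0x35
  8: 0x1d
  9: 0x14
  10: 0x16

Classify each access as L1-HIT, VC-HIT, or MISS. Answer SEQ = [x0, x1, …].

SEQ = [MISS, L1-HIT, L1-HIT, L1-HIT, L1-HIT, MISS, MISS, VC-HIT, MISS, VC-HIT, L1-HIT]

#0 0x36→b13/s1 MISS; vc=[]
#1 0x37→b13/s1 L1-HIT; vc=[]
#2 0x34→b13/s1 L1-HIT; vc=[]
#3 0x35→b13/s1 L1-HIT; vc=[]
#4 0x37→b13/s1 L1-HIT; vc=[]
#5 0x15→b5/s1 MISS; vc=[13]
#6 0x25→b9/s1 MISS; vc=[13,5]
#7 0x35→b13/s1 VC-HIT; vc=[9,5]
#8 0x1d→b7/s1 MISS; vc=[9,5,13]
#9 0x14→b5/s1 VC-HIT; vc=[9,7,13]
#10 0x16→b5/s1 L1-HIT; vc=[9,7,13]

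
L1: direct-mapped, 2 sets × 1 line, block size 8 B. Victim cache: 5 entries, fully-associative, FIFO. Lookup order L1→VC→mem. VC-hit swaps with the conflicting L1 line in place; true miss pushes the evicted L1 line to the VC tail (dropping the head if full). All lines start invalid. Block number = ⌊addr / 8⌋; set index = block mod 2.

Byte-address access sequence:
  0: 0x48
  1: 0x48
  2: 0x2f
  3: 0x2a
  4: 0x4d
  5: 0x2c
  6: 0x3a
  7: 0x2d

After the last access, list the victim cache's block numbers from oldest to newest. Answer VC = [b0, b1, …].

0: 0x48 (blk 9, set 1) → MISS  vc=[]
1: 0x48 (blk 9, set 1) → L1-HIT  vc=[]
2: 0x2f (blk 5, set 1) → MISS  vc=[9]
3: 0x2a (blk 5, set 1) → L1-HIT  vc=[9]
4: 0x4d (blk 9, set 1) → VC-HIT  vc=[5]
5: 0x2c (blk 5, set 1) → VC-HIT  vc=[9]
6: 0x3a (blk 7, set 1) → MISS  vc=[9, 5]
7: 0x2d (blk 5, set 1) → VC-HIT  vc=[9, 7]

VC = [9, 7]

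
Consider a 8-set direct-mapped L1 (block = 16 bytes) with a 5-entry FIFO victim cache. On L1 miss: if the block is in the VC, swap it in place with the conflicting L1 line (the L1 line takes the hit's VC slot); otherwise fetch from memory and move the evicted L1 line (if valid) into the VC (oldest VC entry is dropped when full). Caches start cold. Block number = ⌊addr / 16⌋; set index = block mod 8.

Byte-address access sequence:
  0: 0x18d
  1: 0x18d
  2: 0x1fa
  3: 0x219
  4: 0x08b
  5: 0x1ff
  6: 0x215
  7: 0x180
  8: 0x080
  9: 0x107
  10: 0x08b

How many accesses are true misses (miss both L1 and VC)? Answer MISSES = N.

#0 0x18d→b24/s0 MISS; vc=[]
#1 0x18d→b24/s0 L1-HIT; vc=[]
#2 0x1fa→b31/s7 MISS; vc=[]
#3 0x219→b33/s1 MISS; vc=[]
#4 0x8b→b8/s0 MISS; vc=[24]
#5 0x1ff→b31/s7 L1-HIT; vc=[24]
#6 0x215→b33/s1 L1-HIT; vc=[24]
#7 0x180→b24/s0 VC-HIT; vc=[8]
#8 0x80→b8/s0 VC-HIT; vc=[24]
#9 0x107→b16/s0 MISS; vc=[24,8]
#10 0x8b→b8/s0 VC-HIT; vc=[24,16]

MISSES = 5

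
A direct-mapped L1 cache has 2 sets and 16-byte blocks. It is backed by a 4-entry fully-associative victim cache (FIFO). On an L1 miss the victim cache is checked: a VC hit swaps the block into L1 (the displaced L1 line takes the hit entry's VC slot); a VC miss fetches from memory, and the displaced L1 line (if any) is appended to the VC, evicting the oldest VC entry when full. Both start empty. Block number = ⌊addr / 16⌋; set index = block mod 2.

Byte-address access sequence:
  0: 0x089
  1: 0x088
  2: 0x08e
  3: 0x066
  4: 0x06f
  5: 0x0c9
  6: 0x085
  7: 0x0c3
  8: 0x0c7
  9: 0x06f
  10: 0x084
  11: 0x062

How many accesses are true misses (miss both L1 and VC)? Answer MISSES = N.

0: 0x89 (blk 8, set 0) → MISS  vc=[]
1: 0x88 (blk 8, set 0) → L1-HIT  vc=[]
2: 0x8e (blk 8, set 0) → L1-HIT  vc=[]
3: 0x66 (blk 6, set 0) → MISS  vc=[8]
4: 0x6f (blk 6, set 0) → L1-HIT  vc=[8]
5: 0xc9 (blk 12, set 0) → MISS  vc=[8, 6]
6: 0x85 (blk 8, set 0) → VC-HIT  vc=[12, 6]
7: 0xc3 (blk 12, set 0) → VC-HIT  vc=[8, 6]
8: 0xc7 (blk 12, set 0) → L1-HIT  vc=[8, 6]
9: 0x6f (blk 6, set 0) → VC-HIT  vc=[8, 12]
10: 0x84 (blk 8, set 0) → VC-HIT  vc=[6, 12]
11: 0x62 (blk 6, set 0) → VC-HIT  vc=[8, 12]

MISSES = 3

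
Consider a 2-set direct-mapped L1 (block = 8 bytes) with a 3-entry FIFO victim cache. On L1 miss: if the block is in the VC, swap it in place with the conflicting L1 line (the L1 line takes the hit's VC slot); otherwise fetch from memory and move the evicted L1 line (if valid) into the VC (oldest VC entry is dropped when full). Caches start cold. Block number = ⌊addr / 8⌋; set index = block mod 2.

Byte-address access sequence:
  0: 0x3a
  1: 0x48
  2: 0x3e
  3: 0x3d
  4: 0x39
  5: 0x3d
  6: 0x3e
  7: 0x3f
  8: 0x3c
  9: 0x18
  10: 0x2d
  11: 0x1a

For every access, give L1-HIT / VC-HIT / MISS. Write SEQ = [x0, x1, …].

SEQ = [MISS, MISS, VC-HIT, L1-HIT, L1-HIT, L1-HIT, L1-HIT, L1-HIT, L1-HIT, MISS, MISS, VC-HIT]

0: 0x3a (blk 7, set 1) → MISS  vc=[]
1: 0x48 (blk 9, set 1) → MISS  vc=[7]
2: 0x3e (blk 7, set 1) → VC-HIT  vc=[9]
3: 0x3d (blk 7, set 1) → L1-HIT  vc=[9]
4: 0x39 (blk 7, set 1) → L1-HIT  vc=[9]
5: 0x3d (blk 7, set 1) → L1-HIT  vc=[9]
6: 0x3e (blk 7, set 1) → L1-HIT  vc=[9]
7: 0x3f (blk 7, set 1) → L1-HIT  vc=[9]
8: 0x3c (blk 7, set 1) → L1-HIT  vc=[9]
9: 0x18 (blk 3, set 1) → MISS  vc=[9, 7]
10: 0x2d (blk 5, set 1) → MISS  vc=[9, 7, 3]
11: 0x1a (blk 3, set 1) → VC-HIT  vc=[9, 7, 5]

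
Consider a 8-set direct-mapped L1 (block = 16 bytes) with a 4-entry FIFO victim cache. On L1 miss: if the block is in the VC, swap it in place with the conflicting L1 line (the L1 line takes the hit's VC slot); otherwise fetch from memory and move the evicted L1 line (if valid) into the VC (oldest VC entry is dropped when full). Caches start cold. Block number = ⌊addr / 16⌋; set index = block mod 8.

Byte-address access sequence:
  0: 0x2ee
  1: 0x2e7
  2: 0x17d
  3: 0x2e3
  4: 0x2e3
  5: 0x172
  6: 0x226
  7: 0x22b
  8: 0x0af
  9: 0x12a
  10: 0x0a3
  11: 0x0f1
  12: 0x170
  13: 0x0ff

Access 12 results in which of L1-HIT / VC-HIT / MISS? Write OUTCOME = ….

OUTCOME = VC-HIT

#0 0x2ee→b46/s6 MISS; vc=[]
#1 0x2e7→b46/s6 L1-HIT; vc=[]
#2 0x17d→b23/s7 MISS; vc=[]
#3 0x2e3→b46/s6 L1-HIT; vc=[]
#4 0x2e3→b46/s6 L1-HIT; vc=[]
#5 0x172→b23/s7 L1-HIT; vc=[]
#6 0x226→b34/s2 MISS; vc=[]
#7 0x22b→b34/s2 L1-HIT; vc=[]
#8 0xaf→b10/s2 MISS; vc=[34]
#9 0x12a→b18/s2 MISS; vc=[34,10]
#10 0xa3→b10/s2 VC-HIT; vc=[34,18]
#11 0xf1→b15/s7 MISS; vc=[34,18,23]
#12 0x170→b23/s7 VC-HIT; vc=[34,18,15]
#13 0xff→b15/s7 VC-HIT; vc=[34,18,23]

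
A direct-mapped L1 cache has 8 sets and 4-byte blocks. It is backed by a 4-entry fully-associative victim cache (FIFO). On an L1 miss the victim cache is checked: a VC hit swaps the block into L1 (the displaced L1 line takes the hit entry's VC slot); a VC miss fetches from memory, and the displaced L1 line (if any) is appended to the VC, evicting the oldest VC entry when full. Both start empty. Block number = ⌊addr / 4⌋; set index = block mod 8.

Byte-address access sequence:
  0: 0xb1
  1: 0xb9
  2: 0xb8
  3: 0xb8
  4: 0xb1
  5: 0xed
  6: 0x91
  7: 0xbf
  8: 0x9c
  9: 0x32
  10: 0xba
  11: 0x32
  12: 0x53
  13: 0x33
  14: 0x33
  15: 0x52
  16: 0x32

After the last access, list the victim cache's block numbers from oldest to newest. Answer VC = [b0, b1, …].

VC = [44, 47, 36, 20]

#0 0xb1→b44/s4 MISS; vc=[]
#1 0xb9→b46/s6 MISS; vc=[]
#2 0xb8→b46/s6 L1-HIT; vc=[]
#3 0xb8→b46/s6 L1-HIT; vc=[]
#4 0xb1→b44/s4 L1-HIT; vc=[]
#5 0xed→b59/s3 MISS; vc=[]
#6 0x91→b36/s4 MISS; vc=[44]
#7 0xbf→b47/s7 MISS; vc=[44]
#8 0x9c→b39/s7 MISS; vc=[44,47]
#9 0x32→b12/s4 MISS; vc=[44,47,36]
#10 0xba→b46/s6 L1-HIT; vc=[44,47,36]
#11 0x32→b12/s4 L1-HIT; vc=[44,47,36]
#12 0x53→b20/s4 MISS; vc=[44,47,36,12]
#13 0x33→b12/s4 VC-HIT; vc=[44,47,36,20]
#14 0x33→b12/s4 L1-HIT; vc=[44,47,36,20]
#15 0x52→b20/s4 VC-HIT; vc=[44,47,36,12]
#16 0x32→b12/s4 VC-HIT; vc=[44,47,36,20]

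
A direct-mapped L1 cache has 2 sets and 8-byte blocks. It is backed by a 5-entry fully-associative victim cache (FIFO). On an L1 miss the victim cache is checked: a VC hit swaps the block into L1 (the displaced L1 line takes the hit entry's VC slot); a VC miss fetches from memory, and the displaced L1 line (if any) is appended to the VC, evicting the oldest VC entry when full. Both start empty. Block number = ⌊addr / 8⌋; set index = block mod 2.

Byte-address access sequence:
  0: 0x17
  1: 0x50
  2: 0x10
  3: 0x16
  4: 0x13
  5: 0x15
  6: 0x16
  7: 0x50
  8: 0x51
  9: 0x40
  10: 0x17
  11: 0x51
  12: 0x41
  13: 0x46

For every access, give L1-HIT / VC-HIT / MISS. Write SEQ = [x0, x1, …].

0: 0x17 (blk 2, set 0) → MISS  vc=[]
1: 0x50 (blk 10, set 0) → MISS  vc=[2]
2: 0x10 (blk 2, set 0) → VC-HIT  vc=[10]
3: 0x16 (blk 2, set 0) → L1-HIT  vc=[10]
4: 0x13 (blk 2, set 0) → L1-HIT  vc=[10]
5: 0x15 (blk 2, set 0) → L1-HIT  vc=[10]
6: 0x16 (blk 2, set 0) → L1-HIT  vc=[10]
7: 0x50 (blk 10, set 0) → VC-HIT  vc=[2]
8: 0x51 (blk 10, set 0) → L1-HIT  vc=[2]
9: 0x40 (blk 8, set 0) → MISS  vc=[2, 10]
10: 0x17 (blk 2, set 0) → VC-HIT  vc=[8, 10]
11: 0x51 (blk 10, set 0) → VC-HIT  vc=[8, 2]
12: 0x41 (blk 8, set 0) → VC-HIT  vc=[10, 2]
13: 0x46 (blk 8, set 0) → L1-HIT  vc=[10, 2]

SEQ = [MISS, MISS, VC-HIT, L1-HIT, L1-HIT, L1-HIT, L1-HIT, VC-HIT, L1-HIT, MISS, VC-HIT, VC-HIT, VC-HIT, L1-HIT]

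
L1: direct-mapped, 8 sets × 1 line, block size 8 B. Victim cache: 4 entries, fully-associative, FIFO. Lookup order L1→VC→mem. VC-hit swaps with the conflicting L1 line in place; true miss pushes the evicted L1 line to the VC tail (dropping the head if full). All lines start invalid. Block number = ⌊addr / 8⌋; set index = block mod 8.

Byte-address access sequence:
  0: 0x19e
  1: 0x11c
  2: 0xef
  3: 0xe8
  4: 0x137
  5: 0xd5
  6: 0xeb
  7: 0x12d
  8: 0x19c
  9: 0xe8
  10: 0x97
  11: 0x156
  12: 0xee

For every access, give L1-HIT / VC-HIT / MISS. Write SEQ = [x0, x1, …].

SEQ = [MISS, MISS, MISS, L1-HIT, MISS, MISS, L1-HIT, MISS, VC-HIT, VC-HIT, MISS, MISS, L1-HIT]

  [0] addr=0x19e blk=51 s=3: MISS | VC []
  [1] addr=0x11c blk=35 s=3: MISS | VC [51]
  [2] addr=0xef blk=29 s=5: MISS | VC [51]
  [3] addr=0xe8 blk=29 s=5: L1-HIT | VC [51]
  [4] addr=0x137 blk=38 s=6: MISS | VC [51]
  [5] addr=0xd5 blk=26 s=2: MISS | VC [51]
  [6] addr=0xeb blk=29 s=5: L1-HIT | VC [51]
  [7] addr=0x12d blk=37 s=5: MISS | VC [51, 29]
  [8] addr=0x19c blk=51 s=3: VC-HIT | VC [35, 29]
  [9] addr=0xe8 blk=29 s=5: VC-HIT | VC [35, 37]
  [10] addr=0x97 blk=18 s=2: MISS | VC [35, 37, 26]
  [11] addr=0x156 blk=42 s=2: MISS | VC [35, 37, 26, 18]
  [12] addr=0xee blk=29 s=5: L1-HIT | VC [35, 37, 26, 18]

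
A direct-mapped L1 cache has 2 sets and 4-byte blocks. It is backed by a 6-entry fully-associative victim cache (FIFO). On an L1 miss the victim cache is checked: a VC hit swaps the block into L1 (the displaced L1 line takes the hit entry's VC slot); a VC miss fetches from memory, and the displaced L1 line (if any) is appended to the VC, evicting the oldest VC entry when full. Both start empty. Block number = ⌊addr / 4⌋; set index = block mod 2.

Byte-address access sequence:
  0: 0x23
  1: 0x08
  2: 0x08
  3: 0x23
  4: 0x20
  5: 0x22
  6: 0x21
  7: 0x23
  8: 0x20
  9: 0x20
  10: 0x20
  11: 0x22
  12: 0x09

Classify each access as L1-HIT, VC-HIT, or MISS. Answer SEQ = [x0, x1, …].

SEQ = [MISS, MISS, L1-HIT, VC-HIT, L1-HIT, L1-HIT, L1-HIT, L1-HIT, L1-HIT, L1-HIT, L1-HIT, L1-HIT, VC-HIT]

#0 0x23→b8/s0 MISS; vc=[]
#1 0x8→b2/s0 MISS; vc=[8]
#2 0x8→b2/s0 L1-HIT; vc=[8]
#3 0x23→b8/s0 VC-HIT; vc=[2]
#4 0x20→b8/s0 L1-HIT; vc=[2]
#5 0x22→b8/s0 L1-HIT; vc=[2]
#6 0x21→b8/s0 L1-HIT; vc=[2]
#7 0x23→b8/s0 L1-HIT; vc=[2]
#8 0x20→b8/s0 L1-HIT; vc=[2]
#9 0x20→b8/s0 L1-HIT; vc=[2]
#10 0x20→b8/s0 L1-HIT; vc=[2]
#11 0x22→b8/s0 L1-HIT; vc=[2]
#12 0x9→b2/s0 VC-HIT; vc=[8]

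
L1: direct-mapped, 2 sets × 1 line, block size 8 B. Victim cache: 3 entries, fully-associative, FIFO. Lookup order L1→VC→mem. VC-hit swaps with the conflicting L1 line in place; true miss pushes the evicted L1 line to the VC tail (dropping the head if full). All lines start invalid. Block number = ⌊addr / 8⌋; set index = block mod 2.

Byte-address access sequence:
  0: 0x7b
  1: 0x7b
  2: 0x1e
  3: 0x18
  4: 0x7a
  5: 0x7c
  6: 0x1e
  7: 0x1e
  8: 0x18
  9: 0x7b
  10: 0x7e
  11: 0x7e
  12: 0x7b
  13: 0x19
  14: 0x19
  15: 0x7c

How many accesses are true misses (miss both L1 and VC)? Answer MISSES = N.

MISSES = 2

#0 0x7b→b15/s1 MISS; vc=[]
#1 0x7b→b15/s1 L1-HIT; vc=[]
#2 0x1e→b3/s1 MISS; vc=[15]
#3 0x18→b3/s1 L1-HIT; vc=[15]
#4 0x7a→b15/s1 VC-HIT; vc=[3]
#5 0x7c→b15/s1 L1-HIT; vc=[3]
#6 0x1e→b3/s1 VC-HIT; vc=[15]
#7 0x1e→b3/s1 L1-HIT; vc=[15]
#8 0x18→b3/s1 L1-HIT; vc=[15]
#9 0x7b→b15/s1 VC-HIT; vc=[3]
#10 0x7e→b15/s1 L1-HIT; vc=[3]
#11 0x7e→b15/s1 L1-HIT; vc=[3]
#12 0x7b→b15/s1 L1-HIT; vc=[3]
#13 0x19→b3/s1 VC-HIT; vc=[15]
#14 0x19→b3/s1 L1-HIT; vc=[15]
#15 0x7c→b15/s1 VC-HIT; vc=[3]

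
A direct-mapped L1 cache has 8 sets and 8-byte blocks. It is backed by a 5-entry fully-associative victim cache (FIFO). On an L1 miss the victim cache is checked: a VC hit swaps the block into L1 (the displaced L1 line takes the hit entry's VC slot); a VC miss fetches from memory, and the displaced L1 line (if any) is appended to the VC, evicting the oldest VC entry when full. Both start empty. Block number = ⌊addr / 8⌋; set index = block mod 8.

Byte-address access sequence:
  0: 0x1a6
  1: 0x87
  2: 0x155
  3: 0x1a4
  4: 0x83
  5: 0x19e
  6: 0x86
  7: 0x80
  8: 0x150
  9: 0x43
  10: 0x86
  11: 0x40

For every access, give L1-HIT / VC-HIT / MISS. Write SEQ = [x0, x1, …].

  [0] addr=0x1a6 blk=52 s=4: MISS | VC []
  [1] addr=0x87 blk=16 s=0: MISS | VC []
  [2] addr=0x155 blk=42 s=2: MISS | VC []
  [3] addr=0x1a4 blk=52 s=4: L1-HIT | VC []
  [4] addr=0x83 blk=16 s=0: L1-HIT | VC []
  [5] addr=0x19e blk=51 s=3: MISS | VC []
  [6] addr=0x86 blk=16 s=0: L1-HIT | VC []
  [7] addr=0x80 blk=16 s=0: L1-HIT | VC []
  [8] addr=0x150 blk=42 s=2: L1-HIT | VC []
  [9] addr=0x43 blk=8 s=0: MISS | VC [16]
  [10] addr=0x86 blk=16 s=0: VC-HIT | VC [8]
  [11] addr=0x40 blk=8 s=0: VC-HIT | VC [16]

SEQ = [MISS, MISS, MISS, L1-HIT, L1-HIT, MISS, L1-HIT, L1-HIT, L1-HIT, MISS, VC-HIT, VC-HIT]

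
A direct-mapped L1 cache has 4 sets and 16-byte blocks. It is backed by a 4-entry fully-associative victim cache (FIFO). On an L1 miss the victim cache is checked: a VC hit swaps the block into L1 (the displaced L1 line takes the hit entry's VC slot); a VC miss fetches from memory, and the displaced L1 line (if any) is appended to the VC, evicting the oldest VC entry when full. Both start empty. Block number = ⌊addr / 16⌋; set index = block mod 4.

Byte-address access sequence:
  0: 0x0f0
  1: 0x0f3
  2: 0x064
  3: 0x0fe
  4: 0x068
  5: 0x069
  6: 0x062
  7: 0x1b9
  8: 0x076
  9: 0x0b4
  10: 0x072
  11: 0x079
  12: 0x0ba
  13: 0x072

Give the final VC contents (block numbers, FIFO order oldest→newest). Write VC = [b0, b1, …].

VC = [15, 27, 11]

#0 0xf0→b15/s3 MISS; vc=[]
#1 0xf3→b15/s3 L1-HIT; vc=[]
#2 0x64→b6/s2 MISS; vc=[]
#3 0xfe→b15/s3 L1-HIT; vc=[]
#4 0x68→b6/s2 L1-HIT; vc=[]
#5 0x69→b6/s2 L1-HIT; vc=[]
#6 0x62→b6/s2 L1-HIT; vc=[]
#7 0x1b9→b27/s3 MISS; vc=[15]
#8 0x76→b7/s3 MISS; vc=[15,27]
#9 0xb4→b11/s3 MISS; vc=[15,27,7]
#10 0x72→b7/s3 VC-HIT; vc=[15,27,11]
#11 0x79→b7/s3 L1-HIT; vc=[15,27,11]
#12 0xba→b11/s3 VC-HIT; vc=[15,27,7]
#13 0x72→b7/s3 VC-HIT; vc=[15,27,11]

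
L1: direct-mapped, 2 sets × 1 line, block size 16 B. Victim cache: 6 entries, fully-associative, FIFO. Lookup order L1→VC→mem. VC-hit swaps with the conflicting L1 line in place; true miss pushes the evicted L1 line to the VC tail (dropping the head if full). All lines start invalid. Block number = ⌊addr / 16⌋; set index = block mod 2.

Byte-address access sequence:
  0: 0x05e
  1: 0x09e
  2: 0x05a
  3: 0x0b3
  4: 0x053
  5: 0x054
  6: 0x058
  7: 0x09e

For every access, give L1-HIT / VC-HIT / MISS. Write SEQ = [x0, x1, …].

SEQ = [MISS, MISS, VC-HIT, MISS, VC-HIT, L1-HIT, L1-HIT, VC-HIT]

#0 0x5e→b5/s1 MISS; vc=[]
#1 0x9e→b9/s1 MISS; vc=[5]
#2 0x5a→b5/s1 VC-HIT; vc=[9]
#3 0xb3→b11/s1 MISS; vc=[9,5]
#4 0x53→b5/s1 VC-HIT; vc=[9,11]
#5 0x54→b5/s1 L1-HIT; vc=[9,11]
#6 0x58→b5/s1 L1-HIT; vc=[9,11]
#7 0x9e→b9/s1 VC-HIT; vc=[5,11]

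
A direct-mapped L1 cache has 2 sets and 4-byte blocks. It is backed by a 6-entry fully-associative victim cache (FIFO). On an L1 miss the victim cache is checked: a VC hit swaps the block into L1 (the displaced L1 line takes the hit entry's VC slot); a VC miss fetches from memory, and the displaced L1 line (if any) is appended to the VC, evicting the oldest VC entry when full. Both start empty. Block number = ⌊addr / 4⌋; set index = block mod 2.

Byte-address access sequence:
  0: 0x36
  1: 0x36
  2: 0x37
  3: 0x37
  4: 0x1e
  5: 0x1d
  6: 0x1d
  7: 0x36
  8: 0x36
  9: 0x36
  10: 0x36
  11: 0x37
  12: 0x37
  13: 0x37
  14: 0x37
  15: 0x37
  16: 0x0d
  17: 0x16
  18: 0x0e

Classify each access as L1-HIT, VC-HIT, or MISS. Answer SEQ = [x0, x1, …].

#0 0x36→b13/s1 MISS; vc=[]
#1 0x36→b13/s1 L1-HIT; vc=[]
#2 0x37→b13/s1 L1-HIT; vc=[]
#3 0x37→b13/s1 L1-HIT; vc=[]
#4 0x1e→b7/s1 MISS; vc=[13]
#5 0x1d→b7/s1 L1-HIT; vc=[13]
#6 0x1d→b7/s1 L1-HIT; vc=[13]
#7 0x36→b13/s1 VC-HIT; vc=[7]
#8 0x36→b13/s1 L1-HIT; vc=[7]
#9 0x36→b13/s1 L1-HIT; vc=[7]
#10 0x36→b13/s1 L1-HIT; vc=[7]
#11 0x37→b13/s1 L1-HIT; vc=[7]
#12 0x37→b13/s1 L1-HIT; vc=[7]
#13 0x37→b13/s1 L1-HIT; vc=[7]
#14 0x37→b13/s1 L1-HIT; vc=[7]
#15 0x37→b13/s1 L1-HIT; vc=[7]
#16 0xd→b3/s1 MISS; vc=[7,13]
#17 0x16→b5/s1 MISS; vc=[7,13,3]
#18 0xe→b3/s1 VC-HIT; vc=[7,13,5]

SEQ = [MISS, L1-HIT, L1-HIT, L1-HIT, MISS, L1-HIT, L1-HIT, VC-HIT, L1-HIT, L1-HIT, L1-HIT, L1-HIT, L1-HIT, L1-HIT, L1-HIT, L1-HIT, MISS, MISS, VC-HIT]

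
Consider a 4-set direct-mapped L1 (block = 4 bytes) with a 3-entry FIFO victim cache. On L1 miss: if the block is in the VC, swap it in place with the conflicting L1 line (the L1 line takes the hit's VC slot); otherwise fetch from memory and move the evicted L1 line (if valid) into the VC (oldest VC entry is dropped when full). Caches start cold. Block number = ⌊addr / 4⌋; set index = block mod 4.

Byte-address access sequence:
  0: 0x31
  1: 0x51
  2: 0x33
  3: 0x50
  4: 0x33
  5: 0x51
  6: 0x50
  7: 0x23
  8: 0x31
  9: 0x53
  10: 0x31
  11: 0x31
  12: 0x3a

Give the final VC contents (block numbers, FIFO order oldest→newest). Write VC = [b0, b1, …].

#0 0x31→b12/s0 MISS; vc=[]
#1 0x51→b20/s0 MISS; vc=[12]
#2 0x33→b12/s0 VC-HIT; vc=[20]
#3 0x50→b20/s0 VC-HIT; vc=[12]
#4 0x33→b12/s0 VC-HIT; vc=[20]
#5 0x51→b20/s0 VC-HIT; vc=[12]
#6 0x50→b20/s0 L1-HIT; vc=[12]
#7 0x23→b8/s0 MISS; vc=[12,20]
#8 0x31→b12/s0 VC-HIT; vc=[8,20]
#9 0x53→b20/s0 VC-HIT; vc=[8,12]
#10 0x31→b12/s0 VC-HIT; vc=[8,20]
#11 0x31→b12/s0 L1-HIT; vc=[8,20]
#12 0x3a→b14/s2 MISS; vc=[8,20]

VC = [8, 20]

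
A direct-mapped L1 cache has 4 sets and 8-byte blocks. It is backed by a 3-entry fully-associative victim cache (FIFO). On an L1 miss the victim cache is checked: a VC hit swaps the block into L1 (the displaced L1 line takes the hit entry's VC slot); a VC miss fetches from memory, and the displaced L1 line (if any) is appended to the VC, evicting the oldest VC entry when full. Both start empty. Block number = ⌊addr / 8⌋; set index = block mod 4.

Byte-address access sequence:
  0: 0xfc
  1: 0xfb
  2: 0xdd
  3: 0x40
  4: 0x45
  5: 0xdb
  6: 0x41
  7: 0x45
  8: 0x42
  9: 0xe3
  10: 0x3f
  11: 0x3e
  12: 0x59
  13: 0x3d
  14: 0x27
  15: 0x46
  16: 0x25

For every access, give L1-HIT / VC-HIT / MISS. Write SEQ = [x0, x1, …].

SEQ = [MISS, L1-HIT, MISS, MISS, L1-HIT, L1-HIT, L1-HIT, L1-HIT, L1-HIT, MISS, MISS, L1-HIT, MISS, VC-HIT, MISS, MISS, VC-HIT]

#0 0xfc→b31/s3 MISS; vc=[]
#1 0xfb→b31/s3 L1-HIT; vc=[]
#2 0xdd→b27/s3 MISS; vc=[31]
#3 0x40→b8/s0 MISS; vc=[31]
#4 0x45→b8/s0 L1-HIT; vc=[31]
#5 0xdb→b27/s3 L1-HIT; vc=[31]
#6 0x41→b8/s0 L1-HIT; vc=[31]
#7 0x45→b8/s0 L1-HIT; vc=[31]
#8 0x42→b8/s0 L1-HIT; vc=[31]
#9 0xe3→b28/s0 MISS; vc=[31,8]
#10 0x3f→b7/s3 MISS; vc=[31,8,27]
#11 0x3e→b7/s3 L1-HIT; vc=[31,8,27]
#12 0x59→b11/s3 MISS; vc=[8,27,7]
#13 0x3d→b7/s3 VC-HIT; vc=[8,27,11]
#14 0x27→b4/s0 MISS; vc=[27,11,28]
#15 0x46→b8/s0 MISS; vc=[11,28,4]
#16 0x25→b4/s0 VC-HIT; vc=[11,28,8]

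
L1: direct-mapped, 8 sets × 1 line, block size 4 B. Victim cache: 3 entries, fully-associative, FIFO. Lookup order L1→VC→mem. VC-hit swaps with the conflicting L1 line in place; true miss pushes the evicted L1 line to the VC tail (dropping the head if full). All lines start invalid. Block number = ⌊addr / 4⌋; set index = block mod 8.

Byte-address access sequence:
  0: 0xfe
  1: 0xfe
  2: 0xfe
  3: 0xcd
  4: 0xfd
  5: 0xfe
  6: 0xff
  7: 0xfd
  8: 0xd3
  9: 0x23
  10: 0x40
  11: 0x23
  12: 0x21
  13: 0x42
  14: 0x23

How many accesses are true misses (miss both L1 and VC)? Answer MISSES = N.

  [0] addr=0xfe blk=63 s=7: MISS | VC []
  [1] addr=0xfe blk=63 s=7: L1-HIT | VC []
  [2] addr=0xfe blk=63 s=7: L1-HIT | VC []
  [3] addr=0xcd blk=51 s=3: MISS | VC []
  [4] addr=0xfd blk=63 s=7: L1-HIT | VC []
  [5] addr=0xfe blk=63 s=7: L1-HIT | VC []
  [6] addr=0xff blk=63 s=7: L1-HIT | VC []
  [7] addr=0xfd blk=63 s=7: L1-HIT | VC []
  [8] addr=0xd3 blk=52 s=4: MISS | VC []
  [9] addr=0x23 blk=8 s=0: MISS | VC []
  [10] addr=0x40 blk=16 s=0: MISS | VC [8]
  [11] addr=0x23 blk=8 s=0: VC-HIT | VC [16]
  [12] addr=0x21 blk=8 s=0: L1-HIT | VC [16]
  [13] addr=0x42 blk=16 s=0: VC-HIT | VC [8]
  [14] addr=0x23 blk=8 s=0: VC-HIT | VC [16]

MISSES = 5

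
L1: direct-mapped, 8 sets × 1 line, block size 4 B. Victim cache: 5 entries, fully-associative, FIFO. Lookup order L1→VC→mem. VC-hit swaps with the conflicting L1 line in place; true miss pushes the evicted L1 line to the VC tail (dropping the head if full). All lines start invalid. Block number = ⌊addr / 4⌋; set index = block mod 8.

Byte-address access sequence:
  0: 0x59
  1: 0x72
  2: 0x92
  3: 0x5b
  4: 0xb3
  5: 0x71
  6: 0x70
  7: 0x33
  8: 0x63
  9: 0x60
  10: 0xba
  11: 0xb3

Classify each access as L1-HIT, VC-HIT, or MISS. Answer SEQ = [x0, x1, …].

#0 0x59→b22/s6 MISS; vc=[]
#1 0x72→b28/s4 MISS; vc=[]
#2 0x92→b36/s4 MISS; vc=[28]
#3 0x5b→b22/s6 L1-HIT; vc=[28]
#4 0xb3→b44/s4 MISS; vc=[28,36]
#5 0x71→b28/s4 VC-HIT; vc=[44,36]
#6 0x70→b28/s4 L1-HIT; vc=[44,36]
#7 0x33→b12/s4 MISS; vc=[44,36,28]
#8 0x63→b24/s0 MISS; vc=[44,36,28]
#9 0x60→b24/s0 L1-HIT; vc=[44,36,28]
#10 0xba→b46/s6 MISS; vc=[44,36,28,22]
#11 0xb3→b44/s4 VC-HIT; vc=[12,36,28,22]

SEQ = [MISS, MISS, MISS, L1-HIT, MISS, VC-HIT, L1-HIT, MISS, MISS, L1-HIT, MISS, VC-HIT]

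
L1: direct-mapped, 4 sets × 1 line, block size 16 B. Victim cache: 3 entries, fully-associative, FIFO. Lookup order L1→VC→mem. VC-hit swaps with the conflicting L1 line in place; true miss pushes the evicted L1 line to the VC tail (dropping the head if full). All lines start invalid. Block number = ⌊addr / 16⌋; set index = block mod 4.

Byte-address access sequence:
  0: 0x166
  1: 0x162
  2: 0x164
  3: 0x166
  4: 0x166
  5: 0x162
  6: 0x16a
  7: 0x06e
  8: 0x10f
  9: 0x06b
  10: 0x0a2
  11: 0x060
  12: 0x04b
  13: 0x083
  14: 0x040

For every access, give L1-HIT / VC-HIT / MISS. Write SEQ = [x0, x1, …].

  [0] addr=0x166 blk=22 s=2: MISS | VC []
  [1] addr=0x162 blk=22 s=2: L1-HIT | VC []
  [2] addr=0x164 blk=22 s=2: L1-HIT | VC []
  [3] addr=0x166 blk=22 s=2: L1-HIT | VC []
  [4] addr=0x166 blk=22 s=2: L1-HIT | VC []
  [5] addr=0x162 blk=22 s=2: L1-HIT | VC []
  [6] addr=0x16a blk=22 s=2: L1-HIT | VC []
  [7] addr=0x6e blk=6 s=2: MISS | VC [22]
  [8] addr=0x10f blk=16 s=0: MISS | VC [22]
  [9] addr=0x6b blk=6 s=2: L1-HIT | VC [22]
  [10] addr=0xa2 blk=10 s=2: MISS | VC [22, 6]
  [11] addr=0x60 blk=6 s=2: VC-HIT | VC [22, 10]
  [12] addr=0x4b blk=4 s=0: MISS | VC [22, 10, 16]
  [13] addr=0x83 blk=8 s=0: MISS | VC [10, 16, 4]
  [14] addr=0x40 blk=4 s=0: VC-HIT | VC [10, 16, 8]

SEQ = [MISS, L1-HIT, L1-HIT, L1-HIT, L1-HIT, L1-HIT, L1-HIT, MISS, MISS, L1-HIT, MISS, VC-HIT, MISS, MISS, VC-HIT]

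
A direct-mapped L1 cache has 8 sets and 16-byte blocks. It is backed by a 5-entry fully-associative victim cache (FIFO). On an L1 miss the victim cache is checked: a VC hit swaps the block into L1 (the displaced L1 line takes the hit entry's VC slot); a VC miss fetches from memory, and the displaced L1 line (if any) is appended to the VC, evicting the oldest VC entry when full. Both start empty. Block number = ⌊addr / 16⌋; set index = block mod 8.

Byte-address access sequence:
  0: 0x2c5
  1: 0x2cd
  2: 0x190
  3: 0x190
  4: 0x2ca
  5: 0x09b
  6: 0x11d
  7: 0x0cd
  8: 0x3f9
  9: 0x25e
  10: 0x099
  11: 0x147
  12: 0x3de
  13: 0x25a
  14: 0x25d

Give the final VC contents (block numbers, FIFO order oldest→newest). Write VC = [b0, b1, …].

#0 0x2c5→b44/s4 MISS; vc=[]
#1 0x2cd→b44/s4 L1-HIT; vc=[]
#2 0x190→b25/s1 MISS; vc=[]
#3 0x190→b25/s1 L1-HIT; vc=[]
#4 0x2ca→b44/s4 L1-HIT; vc=[]
#5 0x9b→b9/s1 MISS; vc=[25]
#6 0x11d→b17/s1 MISS; vc=[25,9]
#7 0xcd→b12/s4 MISS; vc=[25,9,44]
#8 0x3f9→b63/s7 MISS; vc=[25,9,44]
#9 0x25e→b37/s5 MISS; vc=[25,9,44]
#10 0x99→b9/s1 VC-HIT; vc=[25,17,44]
#11 0x147→b20/s4 MISS; vc=[25,17,44,12]
#12 0x3de→b61/s5 MISS; vc=[25,17,44,12,37]
#13 0x25a→b37/s5 VC-HIT; vc=[25,17,44,12,61]
#14 0x25d→b37/s5 L1-HIT; vc=[25,17,44,12,61]

VC = [25, 17, 44, 12, 61]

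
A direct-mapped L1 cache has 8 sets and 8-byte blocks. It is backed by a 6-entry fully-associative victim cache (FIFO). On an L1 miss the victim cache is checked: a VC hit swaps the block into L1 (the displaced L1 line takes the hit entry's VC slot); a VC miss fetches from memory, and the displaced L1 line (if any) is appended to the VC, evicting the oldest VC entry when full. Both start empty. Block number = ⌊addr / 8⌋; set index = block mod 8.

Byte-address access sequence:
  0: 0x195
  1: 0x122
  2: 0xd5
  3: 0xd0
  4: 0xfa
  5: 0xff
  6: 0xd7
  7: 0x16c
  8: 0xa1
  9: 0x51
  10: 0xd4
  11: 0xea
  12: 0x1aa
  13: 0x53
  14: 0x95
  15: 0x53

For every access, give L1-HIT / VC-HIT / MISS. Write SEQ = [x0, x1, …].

0: 0x195 (blk 50, set 2) → MISS  vc=[]
1: 0x122 (blk 36, set 4) → MISS  vc=[]
2: 0xd5 (blk 26, set 2) → MISS  vc=[50]
3: 0xd0 (blk 26, set 2) → L1-HIT  vc=[50]
4: 0xfa (blk 31, set 7) → MISS  vc=[50]
5: 0xff (blk 31, set 7) → L1-HIT  vc=[50]
6: 0xd7 (blk 26, set 2) → L1-HIT  vc=[50]
7: 0x16c (blk 45, set 5) → MISS  vc=[50]
8: 0xa1 (blk 20, set 4) → MISS  vc=[50, 36]
9: 0x51 (blk 10, set 2) → MISS  vc=[50, 36, 26]
10: 0xd4 (blk 26, set 2) → VC-HIT  vc=[50, 36, 10]
11: 0xea (blk 29, set 5) → MISS  vc=[50, 36, 10, 45]
12: 0x1aa (blk 53, set 5) → MISS  vc=[50, 36, 10, 45, 29]
13: 0x53 (blk 10, set 2) → VC-HIT  vc=[50, 36, 26, 45, 29]
14: 0x95 (blk 18, set 2) → MISS  vc=[50, 36, 26, 45, 29, 10]
15: 0x53 (blk 10, set 2) → VC-HIT  vc=[50, 36, 26, 45, 29, 18]

SEQ = [MISS, MISS, MISS, L1-HIT, MISS, L1-HIT, L1-HIT, MISS, MISS, MISS, VC-HIT, MISS, MISS, VC-HIT, MISS, VC-HIT]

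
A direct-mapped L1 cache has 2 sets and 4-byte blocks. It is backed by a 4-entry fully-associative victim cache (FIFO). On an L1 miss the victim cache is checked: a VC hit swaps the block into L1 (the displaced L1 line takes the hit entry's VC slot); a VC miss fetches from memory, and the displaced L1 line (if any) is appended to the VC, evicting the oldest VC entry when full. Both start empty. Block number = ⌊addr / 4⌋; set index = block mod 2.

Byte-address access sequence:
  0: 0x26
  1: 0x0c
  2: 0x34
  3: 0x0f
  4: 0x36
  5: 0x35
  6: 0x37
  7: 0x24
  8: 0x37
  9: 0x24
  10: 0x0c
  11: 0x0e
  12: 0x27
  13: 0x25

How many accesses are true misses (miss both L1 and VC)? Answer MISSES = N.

0: 0x26 (blk 9, set 1) → MISS  vc=[]
1: 0xc (blk 3, set 1) → MISS  vc=[9]
2: 0x34 (blk 13, set 1) → MISS  vc=[9, 3]
3: 0xf (blk 3, set 1) → VC-HIT  vc=[9, 13]
4: 0x36 (blk 13, set 1) → VC-HIT  vc=[9, 3]
5: 0x35 (blk 13, set 1) → L1-HIT  vc=[9, 3]
6: 0x37 (blk 13, set 1) → L1-HIT  vc=[9, 3]
7: 0x24 (blk 9, set 1) → VC-HIT  vc=[13, 3]
8: 0x37 (blk 13, set 1) → VC-HIT  vc=[9, 3]
9: 0x24 (blk 9, set 1) → VC-HIT  vc=[13, 3]
10: 0xc (blk 3, set 1) → VC-HIT  vc=[13, 9]
11: 0xe (blk 3, set 1) → L1-HIT  vc=[13, 9]
12: 0x27 (blk 9, set 1) → VC-HIT  vc=[13, 3]
13: 0x25 (blk 9, set 1) → L1-HIT  vc=[13, 3]

MISSES = 3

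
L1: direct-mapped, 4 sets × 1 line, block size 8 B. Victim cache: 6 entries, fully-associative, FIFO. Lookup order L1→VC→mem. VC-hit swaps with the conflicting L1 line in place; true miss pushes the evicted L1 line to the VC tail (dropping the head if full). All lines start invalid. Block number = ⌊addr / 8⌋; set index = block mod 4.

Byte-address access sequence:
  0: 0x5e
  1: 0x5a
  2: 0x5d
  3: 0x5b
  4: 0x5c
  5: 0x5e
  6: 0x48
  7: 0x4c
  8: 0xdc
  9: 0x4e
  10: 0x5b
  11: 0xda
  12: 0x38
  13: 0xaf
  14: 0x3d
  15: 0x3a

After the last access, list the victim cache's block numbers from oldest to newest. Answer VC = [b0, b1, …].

VC = [11, 27, 9]

#0 0x5e→b11/s3 MISS; vc=[]
#1 0x5a→b11/s3 L1-HIT; vc=[]
#2 0x5d→b11/s3 L1-HIT; vc=[]
#3 0x5b→b11/s3 L1-HIT; vc=[]
#4 0x5c→b11/s3 L1-HIT; vc=[]
#5 0x5e→b11/s3 L1-HIT; vc=[]
#6 0x48→b9/s1 MISS; vc=[]
#7 0x4c→b9/s1 L1-HIT; vc=[]
#8 0xdc→b27/s3 MISS; vc=[11]
#9 0x4e→b9/s1 L1-HIT; vc=[11]
#10 0x5b→b11/s3 VC-HIT; vc=[27]
#11 0xda→b27/s3 VC-HIT; vc=[11]
#12 0x38→b7/s3 MISS; vc=[11,27]
#13 0xaf→b21/s1 MISS; vc=[11,27,9]
#14 0x3d→b7/s3 L1-HIT; vc=[11,27,9]
#15 0x3a→b7/s3 L1-HIT; vc=[11,27,9]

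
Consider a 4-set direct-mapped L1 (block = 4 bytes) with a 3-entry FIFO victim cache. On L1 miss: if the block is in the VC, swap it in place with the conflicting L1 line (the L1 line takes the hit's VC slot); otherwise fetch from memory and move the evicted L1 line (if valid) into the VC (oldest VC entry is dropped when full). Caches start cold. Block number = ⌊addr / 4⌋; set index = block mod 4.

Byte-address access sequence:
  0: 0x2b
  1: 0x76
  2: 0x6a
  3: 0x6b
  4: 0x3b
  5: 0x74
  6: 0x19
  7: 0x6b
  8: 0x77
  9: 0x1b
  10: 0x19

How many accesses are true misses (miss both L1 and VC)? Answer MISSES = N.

#0 0x2b→b10/s2 MISS; vc=[]
#1 0x76→b29/s1 MISS; vc=[]
#2 0x6a→b26/s2 MISS; vc=[10]
#3 0x6b→b26/s2 L1-HIT; vc=[10]
#4 0x3b→b14/s2 MISS; vc=[10,26]
#5 0x74→b29/s1 L1-HIT; vc=[10,26]
#6 0x19→b6/s2 MISS; vc=[10,26,14]
#7 0x6b→b26/s2 VC-HIT; vc=[10,6,14]
#8 0x77→b29/s1 L1-HIT; vc=[10,6,14]
#9 0x1b→b6/s2 VC-HIT; vc=[10,26,14]
#10 0x19→b6/s2 L1-HIT; vc=[10,26,14]

MISSES = 5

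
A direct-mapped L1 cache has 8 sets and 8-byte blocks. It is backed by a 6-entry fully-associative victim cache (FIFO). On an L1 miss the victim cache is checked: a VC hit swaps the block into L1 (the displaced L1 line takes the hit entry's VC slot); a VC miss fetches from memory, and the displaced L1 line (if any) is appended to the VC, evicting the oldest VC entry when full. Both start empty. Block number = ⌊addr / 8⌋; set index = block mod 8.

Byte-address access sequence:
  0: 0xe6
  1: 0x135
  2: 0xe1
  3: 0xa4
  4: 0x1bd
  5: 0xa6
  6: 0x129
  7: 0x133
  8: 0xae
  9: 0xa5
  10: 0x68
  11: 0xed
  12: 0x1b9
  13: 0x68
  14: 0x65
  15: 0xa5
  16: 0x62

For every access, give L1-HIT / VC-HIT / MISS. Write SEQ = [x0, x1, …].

SEQ = [MISS, MISS, L1-HIT, MISS, MISS, L1-HIT, MISS, L1-HIT, MISS, L1-HIT, MISS, MISS, L1-HIT, VC-HIT, MISS, VC-HIT, VC-HIT]

  [0] addr=0xe6 blk=28 s=4: MISS | VC []
  [1] addr=0x135 blk=38 s=6: MISS | VC []
  [2] addr=0xe1 blk=28 s=4: L1-HIT | VC []
  [3] addr=0xa4 blk=20 s=4: MISS | VC [28]
  [4] addr=0x1bd blk=55 s=7: MISS | VC [28]
  [5] addr=0xa6 blk=20 s=4: L1-HIT | VC [28]
  [6] addr=0x129 blk=37 s=5: MISS | VC [28]
  [7] addr=0x133 blk=38 s=6: L1-HIT | VC [28]
  [8] addr=0xae blk=21 s=5: MISS | VC [28, 37]
  [9] addr=0xa5 blk=20 s=4: L1-HIT | VC [28, 37]
  [10] addr=0x68 blk=13 s=5: MISS | VC [28, 37, 21]
  [11] addr=0xed blk=29 s=5: MISS | VC [28, 37, 21, 13]
  [12] addr=0x1b9 blk=55 s=7: L1-HIT | VC [28, 37, 21, 13]
  [13] addr=0x68 blk=13 s=5: VC-HIT | VC [28, 37, 21, 29]
  [14] addr=0x65 blk=12 s=4: MISS | VC [28, 37, 21, 29, 20]
  [15] addr=0xa5 blk=20 s=4: VC-HIT | VC [28, 37, 21, 29, 12]
  [16] addr=0x62 blk=12 s=4: VC-HIT | VC [28, 37, 21, 29, 20]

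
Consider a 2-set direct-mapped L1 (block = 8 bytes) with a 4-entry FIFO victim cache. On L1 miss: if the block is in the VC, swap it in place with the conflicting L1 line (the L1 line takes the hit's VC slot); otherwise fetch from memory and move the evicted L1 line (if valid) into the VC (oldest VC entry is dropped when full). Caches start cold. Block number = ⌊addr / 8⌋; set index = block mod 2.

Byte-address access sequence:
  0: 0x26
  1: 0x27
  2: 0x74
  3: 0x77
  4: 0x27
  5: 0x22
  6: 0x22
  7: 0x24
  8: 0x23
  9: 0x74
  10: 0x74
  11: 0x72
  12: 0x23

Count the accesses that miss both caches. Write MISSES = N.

MISSES = 2

#0 0x26→b4/s0 MISS; vc=[]
#1 0x27→b4/s0 L1-HIT; vc=[]
#2 0x74→b14/s0 MISS; vc=[4]
#3 0x77→b14/s0 L1-HIT; vc=[4]
#4 0x27→b4/s0 VC-HIT; vc=[14]
#5 0x22→b4/s0 L1-HIT; vc=[14]
#6 0x22→b4/s0 L1-HIT; vc=[14]
#7 0x24→b4/s0 L1-HIT; vc=[14]
#8 0x23→b4/s0 L1-HIT; vc=[14]
#9 0x74→b14/s0 VC-HIT; vc=[4]
#10 0x74→b14/s0 L1-HIT; vc=[4]
#11 0x72→b14/s0 L1-HIT; vc=[4]
#12 0x23→b4/s0 VC-HIT; vc=[14]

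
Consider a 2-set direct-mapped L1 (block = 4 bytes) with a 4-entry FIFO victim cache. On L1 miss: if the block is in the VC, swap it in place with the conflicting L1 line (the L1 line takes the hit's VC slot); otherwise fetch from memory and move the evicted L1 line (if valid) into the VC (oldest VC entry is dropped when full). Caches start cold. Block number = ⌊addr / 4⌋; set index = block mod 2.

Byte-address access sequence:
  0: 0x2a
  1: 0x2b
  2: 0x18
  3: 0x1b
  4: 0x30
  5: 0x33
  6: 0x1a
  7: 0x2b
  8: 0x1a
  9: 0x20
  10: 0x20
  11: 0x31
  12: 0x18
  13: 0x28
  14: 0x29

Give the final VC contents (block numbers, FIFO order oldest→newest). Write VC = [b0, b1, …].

  [0] addr=0x2a blk=10 s=0: MISS | VC []
  [1] addr=0x2b blk=10 s=0: L1-HIT | VC []
  [2] addr=0x18 blk=6 s=0: MISS | VC [10]
  [3] addr=0x1b blk=6 s=0: L1-HIT | VC [10]
  [4] addr=0x30 blk=12 s=0: MISS | VC [10, 6]
  [5] addr=0x33 blk=12 s=0: L1-HIT | VC [10, 6]
  [6] addr=0x1a blk=6 s=0: VC-HIT | VC [10, 12]
  [7] addr=0x2b blk=10 s=0: VC-HIT | VC [6, 12]
  [8] addr=0x1a blk=6 s=0: VC-HIT | VC [10, 12]
  [9] addr=0x20 blk=8 s=0: MISS | VC [10, 12, 6]
  [10] addr=0x20 blk=8 s=0: L1-HIT | VC [10, 12, 6]
  [11] addr=0x31 blk=12 s=0: VC-HIT | VC [10, 8, 6]
  [12] addr=0x18 blk=6 s=0: VC-HIT | VC [10, 8, 12]
  [13] addr=0x28 blk=10 s=0: VC-HIT | VC [6, 8, 12]
  [14] addr=0x29 blk=10 s=0: L1-HIT | VC [6, 8, 12]

VC = [6, 8, 12]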